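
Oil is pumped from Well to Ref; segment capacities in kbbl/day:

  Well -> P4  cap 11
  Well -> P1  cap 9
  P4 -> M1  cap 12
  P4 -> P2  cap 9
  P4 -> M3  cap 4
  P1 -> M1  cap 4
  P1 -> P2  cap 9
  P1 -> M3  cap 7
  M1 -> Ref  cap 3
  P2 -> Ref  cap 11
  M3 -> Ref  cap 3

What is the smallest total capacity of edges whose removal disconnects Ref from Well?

17

Augment Well→P4→M1→Ref: bottleneck 3, flow now 3.
Augment Well→P4→P2→Ref: bottleneck 8, flow now 11.
Augment Well→P1→P2→Ref: bottleneck 3, flow now 14.
Augment Well→P1→M3→Ref: bottleneck 3, flow now 17.
No augmenting path remains; maximum flow = 17.
By max-flow min-cut, the minimum cut capacity equals the max flow.
In the residual graph, reachable from Well: {Well, P4, P1, M1, P2, M3}.
Min-cut edges: M1→Ref (3), P2→Ref (11), M3→Ref (3); capacity 3 + 11 + 3 = 17.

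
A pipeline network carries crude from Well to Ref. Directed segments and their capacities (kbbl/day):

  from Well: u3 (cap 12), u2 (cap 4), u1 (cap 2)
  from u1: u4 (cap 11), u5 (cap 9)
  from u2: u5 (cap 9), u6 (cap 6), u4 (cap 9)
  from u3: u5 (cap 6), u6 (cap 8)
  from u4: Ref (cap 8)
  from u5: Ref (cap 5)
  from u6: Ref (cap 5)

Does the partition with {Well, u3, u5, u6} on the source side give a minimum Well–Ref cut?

Given cut capacity: 2 + 4 + 5 + 5 = 16.
Augment Well→u1→u4→Ref: bottleneck 2, flow now 2.
Augment Well→u2→u4→Ref: bottleneck 4, flow now 6.
Augment Well→u3→u5→Ref: bottleneck 5, flow now 11.
Augment Well→u3→u6→Ref: bottleneck 5, flow now 16.
No augmenting path remains; maximum flow = 16.
Cut capacity 16 equals the max flow, so it is a minimum cut.

Yes — it is a minimum cut (capacity 16).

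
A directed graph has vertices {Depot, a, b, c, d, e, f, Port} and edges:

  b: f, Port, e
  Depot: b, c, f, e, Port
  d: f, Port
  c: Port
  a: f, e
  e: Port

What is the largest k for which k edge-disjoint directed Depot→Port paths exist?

Assign every edge capacity 1; by Menger, the answer equals the max flow.
Path Depot→Port (+1); total 1.
Path Depot→b→Port (+1); total 2.
Path Depot→c→Port (+1); total 3.
Path Depot→e→Port (+1); total 4.
No residual Depot→Port path; max flow = 4.
Certifying cut of size 4: {Depot→Port, Depot→b, Depot→c, Depot→e}.

4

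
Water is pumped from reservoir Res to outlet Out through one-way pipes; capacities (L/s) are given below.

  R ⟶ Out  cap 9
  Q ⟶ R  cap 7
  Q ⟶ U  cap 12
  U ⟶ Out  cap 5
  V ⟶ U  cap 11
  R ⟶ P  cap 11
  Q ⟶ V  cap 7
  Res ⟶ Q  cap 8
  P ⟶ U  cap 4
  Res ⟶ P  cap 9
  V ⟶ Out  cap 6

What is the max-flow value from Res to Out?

Augment Res→P→U→Out: bottleneck 4, flow now 4.
Augment Res→Q→R→Out: bottleneck 7, flow now 11.
Augment Res→Q→U→Out: bottleneck 1, flow now 12.
No augmenting path remains; maximum flow = 12.
In the residual graph, reachable from Res: {Res, P}.
Min-cut edges: Res→Q (8), P→U (4); capacity 8 + 4 = 12.
This cut is saturated, so no flow can exceed 12.

12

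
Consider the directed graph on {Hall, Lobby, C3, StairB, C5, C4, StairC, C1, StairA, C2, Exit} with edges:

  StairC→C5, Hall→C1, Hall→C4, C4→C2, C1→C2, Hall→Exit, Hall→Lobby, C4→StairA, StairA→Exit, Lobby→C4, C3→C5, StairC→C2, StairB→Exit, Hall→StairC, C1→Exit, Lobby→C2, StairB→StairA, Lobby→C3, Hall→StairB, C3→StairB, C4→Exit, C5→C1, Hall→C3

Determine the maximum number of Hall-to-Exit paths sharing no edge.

5

Assign every edge capacity 1; by Menger, the answer equals the max flow.
Path Hall→Exit (+1); total 1.
Path Hall→StairB→Exit (+1); total 2.
Path Hall→C4→Exit (+1); total 3.
Path Hall→C1→Exit (+1); total 4.
Path Hall→Lobby→C4→StairA→Exit (+1); total 5.
No residual Hall→Exit path; max flow = 5.
Certifying cut of size 5: {C1→Exit, C4→Exit, Hall→Exit, StairA→Exit, StairB→Exit}.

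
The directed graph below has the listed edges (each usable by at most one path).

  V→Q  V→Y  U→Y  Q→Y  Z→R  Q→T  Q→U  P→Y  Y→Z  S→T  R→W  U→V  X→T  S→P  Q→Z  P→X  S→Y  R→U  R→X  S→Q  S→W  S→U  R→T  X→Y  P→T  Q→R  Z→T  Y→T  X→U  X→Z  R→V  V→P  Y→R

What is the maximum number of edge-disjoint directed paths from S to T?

Assign every edge capacity 1; by Menger, the answer equals the max flow.
Path S→T (+1); total 1.
Path S→P→T (+1); total 2.
Path S→Q→T (+1); total 3.
Path S→Y→T (+1); total 4.
Path S→U→Y→R→T (+1); total 5.
No residual S→T path; max flow = 5.
Certifying cut of size 5: {S→P, S→Q, S→T, S→U, S→Y}.

5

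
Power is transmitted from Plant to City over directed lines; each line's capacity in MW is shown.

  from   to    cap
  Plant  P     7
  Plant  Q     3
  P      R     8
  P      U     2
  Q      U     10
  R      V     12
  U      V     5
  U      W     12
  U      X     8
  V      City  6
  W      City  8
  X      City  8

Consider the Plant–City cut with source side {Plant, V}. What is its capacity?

Edges leaving {Plant, V}: Plant→P (7), Plant→Q (3), V→City (6).
Cut capacity = 7 + 3 + 6 = 16.

16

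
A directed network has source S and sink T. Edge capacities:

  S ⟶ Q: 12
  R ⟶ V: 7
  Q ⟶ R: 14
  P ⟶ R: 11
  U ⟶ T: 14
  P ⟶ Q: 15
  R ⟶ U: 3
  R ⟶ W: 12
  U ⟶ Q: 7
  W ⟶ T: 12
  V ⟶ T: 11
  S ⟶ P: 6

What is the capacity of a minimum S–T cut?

18

Augment S→P→R→U→T: bottleneck 3, flow now 3.
Augment S→P→R→V→T: bottleneck 3, flow now 6.
Augment S→Q→R→V→T: bottleneck 4, flow now 10.
Augment S→Q→R→W→T: bottleneck 8, flow now 18.
No augmenting path remains; maximum flow = 18.
By max-flow min-cut, the minimum cut capacity equals the max flow.
In the residual graph, reachable from S: {S}.
Min-cut edges: S→P (6), S→Q (12); capacity 6 + 12 = 18.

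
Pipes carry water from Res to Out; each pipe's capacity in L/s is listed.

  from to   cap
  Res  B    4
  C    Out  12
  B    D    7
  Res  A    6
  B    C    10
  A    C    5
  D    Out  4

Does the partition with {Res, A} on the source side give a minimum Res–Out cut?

Given cut capacity: 4 + 5 = 9.
Augment Res→A→C→Out: bottleneck 5, flow now 5.
Augment Res→B→C→Out: bottleneck 4, flow now 9.
No augmenting path remains; maximum flow = 9.
Cut capacity 9 equals the max flow, so it is a minimum cut.

Yes — it is a minimum cut (capacity 9).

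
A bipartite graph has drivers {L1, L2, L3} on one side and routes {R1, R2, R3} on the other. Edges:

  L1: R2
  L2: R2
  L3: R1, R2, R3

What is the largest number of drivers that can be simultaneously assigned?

Unit-capacity flow: source→left, listed edges, right→sink; max matching = max flow.
Augmenting path L1→R2 (+1); matched 1.
Augmenting path L3→R1 (+1); matched 2.
No augmenting path remains; maximum matching = 2.
König certificate: {L3, R2} is a vertex cover of size 2 (every listed pair touches it), so no matching can be larger.

2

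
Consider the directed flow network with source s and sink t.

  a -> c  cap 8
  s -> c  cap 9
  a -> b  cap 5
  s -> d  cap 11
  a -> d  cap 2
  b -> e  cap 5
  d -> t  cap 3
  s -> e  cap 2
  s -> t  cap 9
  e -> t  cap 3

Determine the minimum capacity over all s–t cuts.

14

Augment s→t: bottleneck 9, flow now 9.
Augment s→d→t: bottleneck 3, flow now 12.
Augment s→e→t: bottleneck 2, flow now 14.
No augmenting path remains; maximum flow = 14.
By max-flow min-cut, the minimum cut capacity equals the max flow.
In the residual graph, reachable from s: {s, c, d}.
Min-cut edges: s→e (2), s→t (9), d→t (3); capacity 2 + 9 + 3 = 14.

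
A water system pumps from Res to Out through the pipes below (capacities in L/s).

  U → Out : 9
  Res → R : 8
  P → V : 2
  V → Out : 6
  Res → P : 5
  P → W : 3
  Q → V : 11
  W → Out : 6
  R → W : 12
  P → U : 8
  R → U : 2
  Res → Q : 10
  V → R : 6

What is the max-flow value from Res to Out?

Augment Res→P→U→Out: bottleneck 5, flow now 5.
Augment Res→Q→V→Out: bottleneck 6, flow now 11.
Augment Res→R→U→Out: bottleneck 2, flow now 13.
Augment Res→R→W→Out: bottleneck 6, flow now 19.
No augmenting path remains; maximum flow = 19.
In the residual graph, reachable from Res: {Res, Q, R, V, W}.
Min-cut edges: Res→P (5), R→U (2), V→Out (6), W→Out (6); capacity 5 + 2 + 6 + 6 = 19.
This cut is saturated, so no flow can exceed 19.

19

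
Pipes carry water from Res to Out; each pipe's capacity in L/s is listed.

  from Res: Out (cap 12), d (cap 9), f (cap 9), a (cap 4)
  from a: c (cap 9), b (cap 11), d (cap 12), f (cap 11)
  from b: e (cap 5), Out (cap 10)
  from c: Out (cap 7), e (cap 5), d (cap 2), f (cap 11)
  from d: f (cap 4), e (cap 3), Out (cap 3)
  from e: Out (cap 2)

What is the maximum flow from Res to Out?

Augment Res→Out: bottleneck 12, flow now 12.
Augment Res→d→Out: bottleneck 3, flow now 15.
Augment Res→a→b→Out: bottleneck 4, flow now 19.
Augment Res→d→e→Out: bottleneck 2, flow now 21.
No augmenting path remains; maximum flow = 21.
In the residual graph, reachable from Res: {Res, d, e, f}.
Min-cut edges: Res→a (4), Res→Out (12), d→Out (3), e→Out (2); capacity 4 + 12 + 3 + 2 = 21.
This cut is saturated, so no flow can exceed 21.

21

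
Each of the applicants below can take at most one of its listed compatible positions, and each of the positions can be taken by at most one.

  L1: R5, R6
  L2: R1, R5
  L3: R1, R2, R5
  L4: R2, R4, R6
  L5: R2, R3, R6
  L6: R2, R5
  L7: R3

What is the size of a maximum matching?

6

Unit-capacity flow: source→left, listed edges, right→sink; max matching = max flow.
Augmenting path L1→R5 (+1); matched 1.
Augmenting path L2→R1 (+1); matched 2.
Augmenting path L3→R2 (+1); matched 3.
Augmenting path L4→R4 (+1); matched 4.
Augmenting path L5→R3 (+1); matched 5.
Augmenting path L6→R5→L1→R6 (+1); matched 6.
No augmenting path remains; maximum matching = 6.
König certificate: {L4, R1, R2, R3, R5, R6} is a vertex cover of size 6 (every listed pair touches it), so no matching can be larger.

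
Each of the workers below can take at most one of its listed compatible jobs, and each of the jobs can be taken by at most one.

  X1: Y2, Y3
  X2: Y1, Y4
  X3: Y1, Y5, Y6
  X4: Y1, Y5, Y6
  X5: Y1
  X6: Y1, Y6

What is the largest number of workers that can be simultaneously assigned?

5

Unit-capacity flow: source→left, listed edges, right→sink; max matching = max flow.
Augmenting path X1→Y2 (+1); matched 1.
Augmenting path X2→Y1 (+1); matched 2.
Augmenting path X3→Y5 (+1); matched 3.
Augmenting path X4→Y6 (+1); matched 4.
Augmenting path X5→Y1→X2→Y4 (+1); matched 5.
No augmenting path remains; maximum matching = 5.
König certificate: {X1, X2, Y1, Y5, Y6} is a vertex cover of size 5 (every listed pair touches it), so no matching can be larger.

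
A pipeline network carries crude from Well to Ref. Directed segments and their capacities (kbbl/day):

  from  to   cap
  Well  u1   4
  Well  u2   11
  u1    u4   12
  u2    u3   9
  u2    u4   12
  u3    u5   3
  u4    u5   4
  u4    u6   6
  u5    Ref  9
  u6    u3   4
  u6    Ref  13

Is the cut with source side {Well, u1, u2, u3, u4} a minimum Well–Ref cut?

Yes — it is a minimum cut (capacity 13).

Given cut capacity: 3 + 4 + 6 = 13.
Augment Well→u1→u4→u5→Ref: bottleneck 4, flow now 4.
Augment Well→u2→u3→u5→Ref: bottleneck 3, flow now 7.
Augment Well→u2→u4→u6→Ref: bottleneck 6, flow now 13.
No augmenting path remains; maximum flow = 13.
Cut capacity 13 equals the max flow, so it is a minimum cut.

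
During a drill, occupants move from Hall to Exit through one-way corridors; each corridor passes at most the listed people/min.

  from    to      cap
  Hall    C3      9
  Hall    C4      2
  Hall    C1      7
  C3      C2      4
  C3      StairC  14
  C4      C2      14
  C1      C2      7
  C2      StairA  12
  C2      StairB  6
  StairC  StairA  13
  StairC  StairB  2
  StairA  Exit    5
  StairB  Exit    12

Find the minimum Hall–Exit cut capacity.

Augment Hall→C3→C2→StairA→Exit: bottleneck 4, flow now 4.
Augment Hall→C3→StairC→StairA→Exit: bottleneck 1, flow now 5.
Augment Hall→C3→StairC→StairB→Exit: bottleneck 2, flow now 7.
Augment Hall→C4→C2→StairB→Exit: bottleneck 2, flow now 9.
Augment Hall→C1→C2→StairB→Exit: bottleneck 4, flow now 13.
No augmenting path remains; maximum flow = 13.
By max-flow min-cut, the minimum cut capacity equals the max flow.
In the residual graph, reachable from Hall: {Hall, C3, C4, C1, C2, StairC, StairA}.
Min-cut edges: C2→StairB (6), StairC→StairB (2), StairA→Exit (5); capacity 6 + 2 + 5 = 13.

13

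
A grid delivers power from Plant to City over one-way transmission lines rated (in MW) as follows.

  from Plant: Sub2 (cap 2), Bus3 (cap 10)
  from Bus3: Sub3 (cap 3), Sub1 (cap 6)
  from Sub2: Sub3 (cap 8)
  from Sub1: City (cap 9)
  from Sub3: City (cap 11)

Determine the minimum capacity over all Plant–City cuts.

11

Augment Plant→Bus3→Sub1→City: bottleneck 6, flow now 6.
Augment Plant→Bus3→Sub3→City: bottleneck 3, flow now 9.
Augment Plant→Sub2→Sub3→City: bottleneck 2, flow now 11.
No augmenting path remains; maximum flow = 11.
By max-flow min-cut, the minimum cut capacity equals the max flow.
In the residual graph, reachable from Plant: {Plant, Bus3}.
Min-cut edges: Plant→Sub2 (2), Bus3→Sub1 (6), Bus3→Sub3 (3); capacity 2 + 6 + 3 = 11.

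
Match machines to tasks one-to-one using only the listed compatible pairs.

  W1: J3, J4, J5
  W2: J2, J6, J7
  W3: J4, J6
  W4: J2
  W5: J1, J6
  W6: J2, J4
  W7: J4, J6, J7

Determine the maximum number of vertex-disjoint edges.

6

Unit-capacity flow: source→left, listed edges, right→sink; max matching = max flow.
Augmenting path W1→J3 (+1); matched 1.
Augmenting path W2→J2 (+1); matched 2.
Augmenting path W3→J4 (+1); matched 3.
Augmenting path W5→J1 (+1); matched 4.
Augmenting path W7→J6 (+1); matched 5.
Augmenting path W4→J2→W2→J7 (+1); matched 6.
No augmenting path remains; maximum matching = 6.
König certificate: {W1, W5, J2, J4, J6, J7} is a vertex cover of size 6 (every listed pair touches it), so no matching can be larger.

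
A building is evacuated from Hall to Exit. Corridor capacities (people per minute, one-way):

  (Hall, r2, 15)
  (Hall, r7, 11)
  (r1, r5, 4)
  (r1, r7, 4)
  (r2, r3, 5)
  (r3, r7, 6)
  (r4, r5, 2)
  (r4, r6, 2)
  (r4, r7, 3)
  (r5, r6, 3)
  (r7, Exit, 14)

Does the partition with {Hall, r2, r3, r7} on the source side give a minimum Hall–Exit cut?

Yes — it is a minimum cut (capacity 14).

Given cut capacity: 14 = 14.
Augment Hall→r7→Exit: bottleneck 11, flow now 11.
Augment Hall→r2→r3→r7→Exit: bottleneck 3, flow now 14.
No augmenting path remains; maximum flow = 14.
Cut capacity 14 equals the max flow, so it is a minimum cut.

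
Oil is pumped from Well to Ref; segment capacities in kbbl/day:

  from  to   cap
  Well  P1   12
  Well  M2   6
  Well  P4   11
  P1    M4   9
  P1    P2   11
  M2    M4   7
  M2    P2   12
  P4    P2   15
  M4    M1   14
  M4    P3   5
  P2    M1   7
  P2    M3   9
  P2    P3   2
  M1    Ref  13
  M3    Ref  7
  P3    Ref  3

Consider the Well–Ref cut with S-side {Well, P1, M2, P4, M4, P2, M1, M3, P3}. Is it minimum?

Yes — it is a minimum cut (capacity 23).

Given cut capacity: 13 + 7 + 3 = 23.
Augment Well→P1→M4→M1→Ref: bottleneck 9, flow now 9.
Augment Well→P1→P2→M1→Ref: bottleneck 3, flow now 12.
Augment Well→M2→M4→M1→Ref: bottleneck 1, flow now 13.
Augment Well→M2→M4→P3→Ref: bottleneck 3, flow now 16.
Augment Well→M2→P2→M3→Ref: bottleneck 2, flow now 18.
Augment Well→P4→P2→M3→Ref: bottleneck 5, flow now 23.
No augmenting path remains; maximum flow = 23.
Cut capacity 23 equals the max flow, so it is a minimum cut.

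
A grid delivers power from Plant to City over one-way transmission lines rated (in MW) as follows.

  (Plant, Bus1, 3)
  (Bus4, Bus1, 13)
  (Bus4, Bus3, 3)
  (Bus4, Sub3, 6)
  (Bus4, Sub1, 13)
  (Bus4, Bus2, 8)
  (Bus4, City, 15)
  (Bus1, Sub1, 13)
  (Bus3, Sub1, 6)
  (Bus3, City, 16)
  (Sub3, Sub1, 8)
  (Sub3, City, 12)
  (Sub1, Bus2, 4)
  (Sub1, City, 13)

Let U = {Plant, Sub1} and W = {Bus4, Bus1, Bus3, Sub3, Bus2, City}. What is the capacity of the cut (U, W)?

Edges leaving {Plant, Sub1}: Plant→Bus1 (3), Sub1→Bus2 (4), Sub1→City (13).
Cut capacity = 3 + 4 + 13 = 20.

20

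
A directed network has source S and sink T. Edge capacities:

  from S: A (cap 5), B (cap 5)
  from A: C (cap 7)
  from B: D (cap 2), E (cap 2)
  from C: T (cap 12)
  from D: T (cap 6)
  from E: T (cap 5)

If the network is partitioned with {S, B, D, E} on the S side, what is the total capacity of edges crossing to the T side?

16

Edges leaving {S, B, D, E}: S→A (5), D→T (6), E→T (5).
Cut capacity = 5 + 6 + 5 = 16.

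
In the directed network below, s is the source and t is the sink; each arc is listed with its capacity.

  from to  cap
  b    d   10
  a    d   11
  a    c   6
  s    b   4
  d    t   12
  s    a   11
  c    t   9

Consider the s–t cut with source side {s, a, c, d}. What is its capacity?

Edges leaving {s, a, c, d}: s→b (4), c→t (9), d→t (12).
Cut capacity = 4 + 9 + 12 = 25.

25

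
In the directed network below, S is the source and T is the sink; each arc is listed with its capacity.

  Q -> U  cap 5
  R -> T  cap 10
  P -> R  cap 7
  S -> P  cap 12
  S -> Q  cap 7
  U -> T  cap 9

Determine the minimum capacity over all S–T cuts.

Augment S→P→R→T: bottleneck 7, flow now 7.
Augment S→Q→U→T: bottleneck 5, flow now 12.
No augmenting path remains; maximum flow = 12.
By max-flow min-cut, the minimum cut capacity equals the max flow.
In the residual graph, reachable from S: {S, P, Q}.
Min-cut edges: P→R (7), Q→U (5); capacity 7 + 5 = 12.

12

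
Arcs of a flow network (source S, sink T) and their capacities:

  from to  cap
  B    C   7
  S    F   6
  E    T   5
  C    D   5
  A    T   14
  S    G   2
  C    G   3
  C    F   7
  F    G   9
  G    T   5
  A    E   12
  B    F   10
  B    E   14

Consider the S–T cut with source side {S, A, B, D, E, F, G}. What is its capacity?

Edges leaving {S, A, B, D, E, F, G}: A→T (14), B→C (7), E→T (5), G→T (5).
Cut capacity = 14 + 7 + 5 + 5 = 31.

31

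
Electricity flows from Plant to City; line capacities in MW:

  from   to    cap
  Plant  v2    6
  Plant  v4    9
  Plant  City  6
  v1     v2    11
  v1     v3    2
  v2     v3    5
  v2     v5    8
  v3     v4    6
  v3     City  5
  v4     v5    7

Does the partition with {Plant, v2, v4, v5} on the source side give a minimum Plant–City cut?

Given cut capacity: 6 + 5 = 11.
Augment Plant→City: bottleneck 6, flow now 6.
Augment Plant→v2→v3→City: bottleneck 5, flow now 11.
No augmenting path remains; maximum flow = 11.
Cut capacity 11 equals the max flow, so it is a minimum cut.

Yes — it is a minimum cut (capacity 11).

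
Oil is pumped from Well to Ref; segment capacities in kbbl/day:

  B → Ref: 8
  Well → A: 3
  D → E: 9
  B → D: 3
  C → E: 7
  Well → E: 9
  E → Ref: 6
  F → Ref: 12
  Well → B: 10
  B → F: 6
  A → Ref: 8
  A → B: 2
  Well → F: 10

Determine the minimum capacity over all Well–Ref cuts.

29

Augment Well→A→Ref: bottleneck 3, flow now 3.
Augment Well→B→Ref: bottleneck 8, flow now 11.
Augment Well→E→Ref: bottleneck 6, flow now 17.
Augment Well→F→Ref: bottleneck 10, flow now 27.
Augment Well→B→F→Ref: bottleneck 2, flow now 29.
No augmenting path remains; maximum flow = 29.
By max-flow min-cut, the minimum cut capacity equals the max flow.
In the residual graph, reachable from Well: {Well, E}.
Min-cut edges: Well→A (3), Well→B (10), Well→F (10), E→Ref (6); capacity 3 + 10 + 10 + 6 = 29.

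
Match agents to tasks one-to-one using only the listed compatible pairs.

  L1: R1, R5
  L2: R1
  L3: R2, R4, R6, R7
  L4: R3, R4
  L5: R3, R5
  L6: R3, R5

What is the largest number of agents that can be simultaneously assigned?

Unit-capacity flow: source→left, listed edges, right→sink; max matching = max flow.
Augmenting path L1→R1 (+1); matched 1.
Augmenting path L3→R2 (+1); matched 2.
Augmenting path L4→R3 (+1); matched 3.
Augmenting path L5→R5 (+1); matched 4.
Augmenting path L6→R3→L4→R4 (+1); matched 5.
No augmenting path remains; maximum matching = 5.
König certificate: {L3, L4, R1, R3, R5} is a vertex cover of size 5 (every listed pair touches it), so no matching can be larger.

5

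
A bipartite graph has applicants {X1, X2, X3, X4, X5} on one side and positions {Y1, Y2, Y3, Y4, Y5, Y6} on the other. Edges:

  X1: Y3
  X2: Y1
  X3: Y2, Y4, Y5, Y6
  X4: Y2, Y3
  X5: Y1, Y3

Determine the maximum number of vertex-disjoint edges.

4

Unit-capacity flow: source→left, listed edges, right→sink; max matching = max flow.
Augmenting path X1→Y3 (+1); matched 1.
Augmenting path X2→Y1 (+1); matched 2.
Augmenting path X3→Y2 (+1); matched 3.
Augmenting path X4→Y2→X3→Y4 (+1); matched 4.
No augmenting path remains; maximum matching = 4.
König certificate: {X3, X4, Y1, Y3} is a vertex cover of size 4 (every listed pair touches it), so no matching can be larger.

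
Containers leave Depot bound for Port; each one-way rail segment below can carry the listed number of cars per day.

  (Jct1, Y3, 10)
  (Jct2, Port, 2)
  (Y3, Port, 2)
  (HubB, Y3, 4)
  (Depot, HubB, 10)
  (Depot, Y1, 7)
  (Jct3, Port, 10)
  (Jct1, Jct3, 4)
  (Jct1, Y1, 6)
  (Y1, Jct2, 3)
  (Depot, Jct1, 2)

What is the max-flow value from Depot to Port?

Augment Depot→Y1→Jct2→Port: bottleneck 2, flow now 2.
Augment Depot→HubB→Y3→Port: bottleneck 2, flow now 4.
Augment Depot→Jct1→Jct3→Port: bottleneck 2, flow now 6.
No augmenting path remains; maximum flow = 6.
In the residual graph, reachable from Depot: {Depot, Y1, HubB, Y3, Jct2}.
Min-cut edges: Depot→Jct1 (2), Y3→Port (2), Jct2→Port (2); capacity 2 + 2 + 2 = 6.
This cut is saturated, so no flow can exceed 6.

6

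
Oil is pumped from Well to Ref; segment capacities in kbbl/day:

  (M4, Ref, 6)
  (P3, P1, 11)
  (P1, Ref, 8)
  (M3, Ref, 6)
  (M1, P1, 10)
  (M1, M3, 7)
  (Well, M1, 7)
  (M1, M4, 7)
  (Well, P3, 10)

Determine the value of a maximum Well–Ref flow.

Augment Well→P3→P1→Ref: bottleneck 8, flow now 8.
Augment Well→M1→M3→Ref: bottleneck 6, flow now 14.
Augment Well→M1→M4→Ref: bottleneck 1, flow now 15.
No augmenting path remains; maximum flow = 15.
In the residual graph, reachable from Well: {Well, P3, P1}.
Min-cut edges: Well→M1 (7), P1→Ref (8); capacity 7 + 8 = 15.
This cut is saturated, so no flow can exceed 15.

15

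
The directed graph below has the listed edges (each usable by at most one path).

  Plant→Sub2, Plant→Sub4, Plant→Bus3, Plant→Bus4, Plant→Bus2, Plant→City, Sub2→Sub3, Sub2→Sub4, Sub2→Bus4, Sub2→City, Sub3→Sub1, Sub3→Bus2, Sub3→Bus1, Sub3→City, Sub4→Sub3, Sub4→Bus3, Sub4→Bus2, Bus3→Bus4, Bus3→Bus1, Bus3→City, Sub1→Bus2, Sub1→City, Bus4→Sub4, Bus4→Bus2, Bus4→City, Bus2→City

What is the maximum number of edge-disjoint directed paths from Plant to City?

6

Assign every edge capacity 1; by Menger, the answer equals the max flow.
Path Plant→City (+1); total 1.
Path Plant→Sub2→City (+1); total 2.
Path Plant→Bus3→City (+1); total 3.
Path Plant→Bus4→City (+1); total 4.
Path Plant→Bus2→City (+1); total 5.
Path Plant→Sub4→Sub3→City (+1); total 6.
No residual Plant→City path; max flow = 6.
Certifying cut of size 6: {Plant→Bus2, Plant→Bus3, Plant→Bus4, Plant→City, Plant→Sub2, Plant→Sub4}.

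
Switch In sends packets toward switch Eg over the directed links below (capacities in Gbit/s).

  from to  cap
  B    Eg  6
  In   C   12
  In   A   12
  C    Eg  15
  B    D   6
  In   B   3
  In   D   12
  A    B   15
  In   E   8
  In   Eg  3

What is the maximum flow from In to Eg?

21

Augment In→Eg: bottleneck 3, flow now 3.
Augment In→B→Eg: bottleneck 3, flow now 6.
Augment In→C→Eg: bottleneck 12, flow now 18.
Augment In→A→B→Eg: bottleneck 3, flow now 21.
No augmenting path remains; maximum flow = 21.
In the residual graph, reachable from In: {In, A, B, D, E}.
Min-cut edges: In→C (12), In→Eg (3), B→Eg (6); capacity 12 + 3 + 6 = 21.
This cut is saturated, so no flow can exceed 21.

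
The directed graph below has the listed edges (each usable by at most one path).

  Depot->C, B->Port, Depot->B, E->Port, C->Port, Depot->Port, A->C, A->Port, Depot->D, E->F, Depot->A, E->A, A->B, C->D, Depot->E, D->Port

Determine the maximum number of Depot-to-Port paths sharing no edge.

6

Assign every edge capacity 1; by Menger, the answer equals the max flow.
Path Depot→Port (+1); total 1.
Path Depot→A→Port (+1); total 2.
Path Depot→B→Port (+1); total 3.
Path Depot→C→Port (+1); total 4.
Path Depot→D→Port (+1); total 5.
Path Depot→E→Port (+1); total 6.
No residual Depot→Port path; max flow = 6.
Certifying cut of size 6: {Depot→A, Depot→B, Depot→C, Depot→D, Depot→E, Depot→Port}.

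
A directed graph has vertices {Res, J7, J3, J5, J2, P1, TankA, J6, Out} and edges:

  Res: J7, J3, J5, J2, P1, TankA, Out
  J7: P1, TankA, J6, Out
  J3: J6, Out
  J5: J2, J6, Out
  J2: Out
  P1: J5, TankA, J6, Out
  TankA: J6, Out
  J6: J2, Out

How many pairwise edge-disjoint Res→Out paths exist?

7

Assign every edge capacity 1; by Menger, the answer equals the max flow.
Path Res→Out (+1); total 1.
Path Res→J7→Out (+1); total 2.
Path Res→J3→Out (+1); total 3.
Path Res→J5→Out (+1); total 4.
Path Res→J2→Out (+1); total 5.
Path Res→P1→Out (+1); total 6.
Path Res→TankA→Out (+1); total 7.
No residual Res→Out path; max flow = 7.
Certifying cut of size 7: {Res→J2, Res→J3, Res→J5, Res→J7, Res→Out, Res→P1, Res→TankA}.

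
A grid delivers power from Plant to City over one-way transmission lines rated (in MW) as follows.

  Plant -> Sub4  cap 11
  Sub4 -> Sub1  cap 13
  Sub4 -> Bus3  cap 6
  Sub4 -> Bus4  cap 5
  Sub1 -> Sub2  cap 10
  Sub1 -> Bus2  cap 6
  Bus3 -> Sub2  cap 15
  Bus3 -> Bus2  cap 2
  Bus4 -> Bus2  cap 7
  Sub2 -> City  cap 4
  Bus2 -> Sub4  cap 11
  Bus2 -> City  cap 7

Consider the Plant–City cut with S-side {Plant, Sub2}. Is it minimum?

No — its capacity is 15, but the minimum cut has capacity 11.

Given cut capacity: 11 + 4 = 15.
Augment Plant→Sub4→Sub1→Sub2→City: bottleneck 4, flow now 4.
Augment Plant→Sub4→Sub1→Bus2→City: bottleneck 6, flow now 10.
Augment Plant→Sub4→Bus3→Bus2→City: bottleneck 1, flow now 11.
No augmenting path remains; maximum flow = 11.
In the residual graph, reachable from Plant: {Plant}.
Min-cut edges: Plant→Sub4 (11); capacity 11 = 11.
Cut capacity 15 exceeds the max flow 11, so it is not minimum.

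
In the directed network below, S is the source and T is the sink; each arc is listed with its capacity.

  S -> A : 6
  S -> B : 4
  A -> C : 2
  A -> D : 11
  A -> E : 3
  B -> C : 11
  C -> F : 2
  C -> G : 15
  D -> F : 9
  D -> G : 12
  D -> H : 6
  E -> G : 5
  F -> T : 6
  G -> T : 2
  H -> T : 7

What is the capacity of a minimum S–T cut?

10

Augment S→A→C→F→T: bottleneck 2, flow now 2.
Augment S→A→D→F→T: bottleneck 4, flow now 6.
Augment S→B→C→G→T: bottleneck 2, flow now 8.
Augment S→B→C→A→D→H→T: bottleneck 2, flow now 10. (uses reverse residual edge)
No augmenting path remains; maximum flow = 10.
By max-flow min-cut, the minimum cut capacity equals the max flow.
In the residual graph, reachable from S: {S}.
Min-cut edges: S→A (6), S→B (4); capacity 6 + 4 = 10.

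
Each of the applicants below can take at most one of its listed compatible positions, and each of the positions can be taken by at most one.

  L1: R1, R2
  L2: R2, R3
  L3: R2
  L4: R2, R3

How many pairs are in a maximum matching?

Unit-capacity flow: source→left, listed edges, right→sink; max matching = max flow.
Augmenting path L1→R1 (+1); matched 1.
Augmenting path L2→R2 (+1); matched 2.
Augmenting path L4→R3 (+1); matched 3.
No augmenting path remains; maximum matching = 3.
König certificate: {L1, R2, R3} is a vertex cover of size 3 (every listed pair touches it), so no matching can be larger.

3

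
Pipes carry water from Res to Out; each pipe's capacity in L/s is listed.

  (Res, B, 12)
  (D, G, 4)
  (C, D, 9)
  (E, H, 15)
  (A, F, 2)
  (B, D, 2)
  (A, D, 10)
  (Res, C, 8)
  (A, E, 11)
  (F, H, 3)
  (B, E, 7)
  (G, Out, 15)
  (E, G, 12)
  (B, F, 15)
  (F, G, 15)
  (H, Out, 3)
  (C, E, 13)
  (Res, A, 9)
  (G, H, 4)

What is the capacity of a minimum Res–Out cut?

Augment Res→A→D→G→Out: bottleneck 4, flow now 4.
Augment Res→A→E→G→Out: bottleneck 5, flow now 9.
Augment Res→B→E→G→Out: bottleneck 6, flow now 15.
Augment Res→B→E→H→Out: bottleneck 1, flow now 16.
Augment Res→B→F→H→Out: bottleneck 2, flow now 18.
No augmenting path remains; maximum flow = 18.
By max-flow min-cut, the minimum cut capacity equals the max flow.
In the residual graph, reachable from Res: {Res, A, B, C, D, E, F, G, H}.
Min-cut edges: G→Out (15), H→Out (3); capacity 15 + 3 = 18.

18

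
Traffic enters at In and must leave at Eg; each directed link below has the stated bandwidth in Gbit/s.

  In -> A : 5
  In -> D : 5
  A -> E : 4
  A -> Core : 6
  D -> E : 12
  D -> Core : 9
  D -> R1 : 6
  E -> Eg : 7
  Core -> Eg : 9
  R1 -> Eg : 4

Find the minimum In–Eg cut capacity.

10

Augment In→A→E→Eg: bottleneck 4, flow now 4.
Augment In→A→Core→Eg: bottleneck 1, flow now 5.
Augment In→D→E→Eg: bottleneck 3, flow now 8.
Augment In→D→Core→Eg: bottleneck 2, flow now 10.
No augmenting path remains; maximum flow = 10.
By max-flow min-cut, the minimum cut capacity equals the max flow.
In the residual graph, reachable from In: {In}.
Min-cut edges: In→A (5), In→D (5); capacity 5 + 5 = 10.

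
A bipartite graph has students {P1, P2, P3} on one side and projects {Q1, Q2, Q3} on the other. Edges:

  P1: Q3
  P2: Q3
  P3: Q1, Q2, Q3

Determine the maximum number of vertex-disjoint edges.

2

Unit-capacity flow: source→left, listed edges, right→sink; max matching = max flow.
Augmenting path P1→Q3 (+1); matched 1.
Augmenting path P3→Q1 (+1); matched 2.
No augmenting path remains; maximum matching = 2.
König certificate: {P3, Q3} is a vertex cover of size 2 (every listed pair touches it), so no matching can be larger.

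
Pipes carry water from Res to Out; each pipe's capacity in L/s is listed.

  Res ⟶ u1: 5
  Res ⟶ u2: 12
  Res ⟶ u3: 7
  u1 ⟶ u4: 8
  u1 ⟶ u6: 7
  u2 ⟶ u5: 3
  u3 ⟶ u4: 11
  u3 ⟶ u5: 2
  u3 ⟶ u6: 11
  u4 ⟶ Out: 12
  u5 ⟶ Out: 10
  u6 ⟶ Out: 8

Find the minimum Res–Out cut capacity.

Augment Res→u1→u4→Out: bottleneck 5, flow now 5.
Augment Res→u2→u5→Out: bottleneck 3, flow now 8.
Augment Res→u3→u4→Out: bottleneck 7, flow now 15.
No augmenting path remains; maximum flow = 15.
By max-flow min-cut, the minimum cut capacity equals the max flow.
In the residual graph, reachable from Res: {Res, u2}.
Min-cut edges: Res→u1 (5), Res→u3 (7), u2→u5 (3); capacity 5 + 7 + 3 = 15.

15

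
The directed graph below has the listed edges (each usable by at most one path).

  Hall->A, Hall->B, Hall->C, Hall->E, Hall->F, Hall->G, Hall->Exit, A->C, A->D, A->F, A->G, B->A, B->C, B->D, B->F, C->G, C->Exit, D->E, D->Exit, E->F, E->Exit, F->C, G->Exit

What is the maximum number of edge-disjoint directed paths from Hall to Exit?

5

Assign every edge capacity 1; by Menger, the answer equals the max flow.
Path Hall→Exit (+1); total 1.
Path Hall→C→Exit (+1); total 2.
Path Hall→E→Exit (+1); total 3.
Path Hall→G→Exit (+1); total 4.
Path Hall→A→D→Exit (+1); total 5.
No residual Hall→Exit path; max flow = 5.
Certifying cut of size 5: {C→Exit, D→Exit, E→Exit, G→Exit, Hall→Exit}.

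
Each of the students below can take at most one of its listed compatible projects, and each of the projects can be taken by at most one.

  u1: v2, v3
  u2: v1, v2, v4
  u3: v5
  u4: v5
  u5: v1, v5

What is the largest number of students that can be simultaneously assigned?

4

Unit-capacity flow: source→left, listed edges, right→sink; max matching = max flow.
Augmenting path u1→v2 (+1); matched 1.
Augmenting path u2→v1 (+1); matched 2.
Augmenting path u3→v5 (+1); matched 3.
Augmenting path u5→v1→u2→v4 (+1); matched 4.
No augmenting path remains; maximum matching = 4.
König certificate: {u1, u2, u5, v5} is a vertex cover of size 4 (every listed pair touches it), so no matching can be larger.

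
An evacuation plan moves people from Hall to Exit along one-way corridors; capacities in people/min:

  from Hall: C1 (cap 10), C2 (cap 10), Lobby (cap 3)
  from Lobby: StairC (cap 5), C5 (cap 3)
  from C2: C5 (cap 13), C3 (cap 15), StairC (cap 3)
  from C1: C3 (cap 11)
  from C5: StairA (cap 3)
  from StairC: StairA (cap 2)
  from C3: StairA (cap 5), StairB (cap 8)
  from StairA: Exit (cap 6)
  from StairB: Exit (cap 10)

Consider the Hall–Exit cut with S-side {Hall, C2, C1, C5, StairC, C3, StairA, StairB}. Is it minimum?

No — its capacity is 19, but the minimum cut has capacity 14.

Given cut capacity: 3 + 6 + 10 = 19.
Augment Hall→Lobby→C5→StairA→Exit: bottleneck 3, flow now 3.
Augment Hall→C2→StairC→StairA→Exit: bottleneck 2, flow now 5.
Augment Hall→C2→C3→StairA→Exit: bottleneck 1, flow now 6.
Augment Hall→C2→C3→StairB→Exit: bottleneck 7, flow now 13.
Augment Hall→C1→C3→StairB→Exit: bottleneck 1, flow now 14.
No augmenting path remains; maximum flow = 14.
In the residual graph, reachable from Hall: {Hall, Lobby, C2, C1, C5, StairC, C3, StairA}.
Min-cut edges: C3→StairB (8), StairA→Exit (6); capacity 8 + 6 = 14.
Cut capacity 19 exceeds the max flow 14, so it is not minimum.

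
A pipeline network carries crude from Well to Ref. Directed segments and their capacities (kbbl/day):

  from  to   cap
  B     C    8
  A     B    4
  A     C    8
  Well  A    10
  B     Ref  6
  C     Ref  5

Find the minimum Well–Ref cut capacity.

9

Augment Well→A→B→Ref: bottleneck 4, flow now 4.
Augment Well→A→C→Ref: bottleneck 5, flow now 9.
No augmenting path remains; maximum flow = 9.
By max-flow min-cut, the minimum cut capacity equals the max flow.
In the residual graph, reachable from Well: {Well, A, C}.
Min-cut edges: A→B (4), C→Ref (5); capacity 4 + 5 = 9.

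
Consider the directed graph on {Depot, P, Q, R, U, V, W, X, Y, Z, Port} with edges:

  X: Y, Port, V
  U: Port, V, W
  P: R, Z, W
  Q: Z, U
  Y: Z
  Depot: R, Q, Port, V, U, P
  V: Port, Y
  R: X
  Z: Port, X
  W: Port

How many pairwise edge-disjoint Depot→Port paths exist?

6

Assign every edge capacity 1; by Menger, the answer equals the max flow.
Path Depot→Port (+1); total 1.
Path Depot→U→Port (+1); total 2.
Path Depot→V→Port (+1); total 3.
Path Depot→P→W→Port (+1); total 4.
Path Depot→Q→Z→Port (+1); total 5.
Path Depot→R→X→Port (+1); total 6.
No residual Depot→Port path; max flow = 6.
Certifying cut of size 6: {Depot→P, Depot→Port, Depot→Q, Depot→R, Depot→U, Depot→V}.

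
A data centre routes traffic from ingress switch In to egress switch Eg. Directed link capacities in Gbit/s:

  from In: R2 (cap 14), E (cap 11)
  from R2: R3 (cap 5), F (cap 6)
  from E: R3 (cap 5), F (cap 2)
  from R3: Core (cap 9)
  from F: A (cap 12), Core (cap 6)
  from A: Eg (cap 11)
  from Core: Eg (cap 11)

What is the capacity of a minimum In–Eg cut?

Augment In→R2→R3→Core→Eg: bottleneck 5, flow now 5.
Augment In→R2→F→A→Eg: bottleneck 6, flow now 11.
Augment In→E→R3→Core→Eg: bottleneck 4, flow now 15.
Augment In→E→F→A→Eg: bottleneck 2, flow now 17.
No augmenting path remains; maximum flow = 17.
By max-flow min-cut, the minimum cut capacity equals the max flow.
In the residual graph, reachable from In: {In, R2, E, R3}.
Min-cut edges: R2→F (6), E→F (2), R3→Core (9); capacity 6 + 2 + 9 = 17.

17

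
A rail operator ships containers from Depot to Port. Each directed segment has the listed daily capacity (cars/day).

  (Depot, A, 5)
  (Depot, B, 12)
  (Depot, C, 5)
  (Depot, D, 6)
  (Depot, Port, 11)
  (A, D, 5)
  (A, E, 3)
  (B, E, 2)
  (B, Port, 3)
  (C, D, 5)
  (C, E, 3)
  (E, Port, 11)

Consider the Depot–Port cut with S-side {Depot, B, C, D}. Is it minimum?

Given cut capacity: 5 + 11 + 2 + 3 + 3 = 24.
Augment Depot→Port: bottleneck 11, flow now 11.
Augment Depot→B→Port: bottleneck 3, flow now 14.
Augment Depot→A→E→Port: bottleneck 3, flow now 17.
Augment Depot→B→E→Port: bottleneck 2, flow now 19.
Augment Depot→C→E→Port: bottleneck 3, flow now 22.
No augmenting path remains; maximum flow = 22.
In the residual graph, reachable from Depot: {Depot, A, B, C, D}.
Min-cut edges: Depot→Port (11), A→E (3), B→E (2), B→Port (3), C→E (3); capacity 11 + 3 + 2 + 3 + 3 = 22.
Cut capacity 24 exceeds the max flow 22, so it is not minimum.

No — its capacity is 24, but the minimum cut has capacity 22.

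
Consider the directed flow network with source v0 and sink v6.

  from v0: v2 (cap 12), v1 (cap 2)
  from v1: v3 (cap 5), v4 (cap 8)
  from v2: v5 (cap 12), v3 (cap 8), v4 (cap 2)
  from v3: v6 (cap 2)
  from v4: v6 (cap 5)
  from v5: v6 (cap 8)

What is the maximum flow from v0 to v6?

14

Augment v0→v1→v3→v6: bottleneck 2, flow now 2.
Augment v0→v2→v4→v6: bottleneck 2, flow now 4.
Augment v0→v2→v5→v6: bottleneck 8, flow now 12.
Augment v0→v2→v3→v1→v4→v6: bottleneck 2, flow now 14. (uses reverse residual edge)
No augmenting path remains; maximum flow = 14.
In the residual graph, reachable from v0: {v0}.
Min-cut edges: v0→v1 (2), v0→v2 (12); capacity 2 + 12 = 14.
This cut is saturated, so no flow can exceed 14.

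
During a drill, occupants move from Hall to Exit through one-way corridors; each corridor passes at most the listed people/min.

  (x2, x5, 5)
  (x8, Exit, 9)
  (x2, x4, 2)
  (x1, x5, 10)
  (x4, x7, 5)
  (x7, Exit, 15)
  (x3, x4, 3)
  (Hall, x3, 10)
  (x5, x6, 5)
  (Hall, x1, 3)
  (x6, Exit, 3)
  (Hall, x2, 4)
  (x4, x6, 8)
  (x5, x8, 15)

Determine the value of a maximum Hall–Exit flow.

10

Augment Hall→x1→x5→x6→Exit: bottleneck 3, flow now 3.
Augment Hall→x2→x4→x7→Exit: bottleneck 2, flow now 5.
Augment Hall→x2→x5→x8→Exit: bottleneck 2, flow now 7.
Augment Hall→x3→x4→x7→Exit: bottleneck 3, flow now 10.
No augmenting path remains; maximum flow = 10.
In the residual graph, reachable from Hall: {Hall, x3}.
Min-cut edges: Hall→x1 (3), Hall→x2 (4), x3→x4 (3); capacity 3 + 4 + 3 = 10.
This cut is saturated, so no flow can exceed 10.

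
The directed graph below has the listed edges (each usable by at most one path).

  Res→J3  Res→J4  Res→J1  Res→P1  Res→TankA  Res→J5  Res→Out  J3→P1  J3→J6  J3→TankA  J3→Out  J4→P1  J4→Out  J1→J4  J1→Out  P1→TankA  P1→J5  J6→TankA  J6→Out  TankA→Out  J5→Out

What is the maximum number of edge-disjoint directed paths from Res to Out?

Assign every edge capacity 1; by Menger, the answer equals the max flow.
Path Res→Out (+1); total 1.
Path Res→J3→Out (+1); total 2.
Path Res→J4→Out (+1); total 3.
Path Res→J1→Out (+1); total 4.
Path Res→TankA→Out (+1); total 5.
Path Res→J5→Out (+1); total 6.
No residual Res→Out path; max flow = 6.
Certifying cut of size 6: {J5→Out, Res→J1, Res→J3, Res→J4, Res→Out, TankA→Out}.

6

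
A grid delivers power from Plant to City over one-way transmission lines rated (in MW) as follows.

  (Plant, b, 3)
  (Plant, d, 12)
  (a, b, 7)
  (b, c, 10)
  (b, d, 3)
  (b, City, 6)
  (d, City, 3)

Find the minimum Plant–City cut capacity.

Augment Plant→b→City: bottleneck 3, flow now 3.
Augment Plant→d→City: bottleneck 3, flow now 6.
No augmenting path remains; maximum flow = 6.
By max-flow min-cut, the minimum cut capacity equals the max flow.
In the residual graph, reachable from Plant: {Plant, d}.
Min-cut edges: Plant→b (3), d→City (3); capacity 3 + 3 = 6.

6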